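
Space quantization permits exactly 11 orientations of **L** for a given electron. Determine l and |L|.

11 = 2l + 1, so l = (11−1)/2 = 5.
|L| = ℏ√(l(l+1)) = ℏ√(5·6) = √30 ℏ.

l = 5, |L| = √30 ℏ ≈ 5.477ℏ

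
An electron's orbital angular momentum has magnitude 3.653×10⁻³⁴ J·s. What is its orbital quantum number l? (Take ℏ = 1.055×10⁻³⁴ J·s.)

l = 3

|L|/ℏ = (3.653×10⁻³⁴)/(1.055×10⁻³⁴) ≈ 3.463.
(|L|/ℏ)² = l(l+1) ≈ 11.99 ⇒ l = 3.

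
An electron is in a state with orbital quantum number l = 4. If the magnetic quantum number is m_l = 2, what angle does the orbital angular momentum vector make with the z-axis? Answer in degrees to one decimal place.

θ ≈ 63.4°

|L| = ℏ√(l(l+1)) = 2√5 ℏ.
L_z = m_l ℏ = 2ℏ.
cos θ = L_z/|L| = 2/√20, so θ ≈ 63.4°.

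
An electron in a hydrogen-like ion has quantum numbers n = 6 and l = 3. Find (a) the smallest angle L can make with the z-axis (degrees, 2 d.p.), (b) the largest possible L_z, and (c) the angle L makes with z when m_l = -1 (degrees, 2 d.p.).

cos θ_min = 3/√12, so θ_min ≈ 30.00°.
L_z,max = lℏ = 3ℏ.
For m_l = -1: cos θ = -1/√12, θ ≈ 106.78°.

θ_min ≈ 30.00°; L_z,max = 3ℏ; θ(m_l=-1) ≈ 106.78°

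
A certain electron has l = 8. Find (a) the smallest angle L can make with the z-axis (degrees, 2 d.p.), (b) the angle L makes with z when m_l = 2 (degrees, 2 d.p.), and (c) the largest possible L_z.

cos θ_min = 8/√72, so θ_min ≈ 19.47°.
For m_l = 2: cos θ = 2/√72, θ ≈ 76.37°.
L_z,max = lℏ = 8ℏ.

θ_min ≈ 19.47°; θ(m_l=2) ≈ 76.37°; L_z,max = 8ℏ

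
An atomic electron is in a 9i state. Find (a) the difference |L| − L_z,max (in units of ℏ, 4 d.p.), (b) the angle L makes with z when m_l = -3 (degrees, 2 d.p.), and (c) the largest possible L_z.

9i means n = 9, l = 6.
|L| − L_z,max = (√42 − 6)ℏ ≈ 0.4807ℏ.
For m_l = -3: cos θ = -3/√42, θ ≈ 117.58°.
L_z,max = lℏ = 6ℏ.

|L|−L_z,max ≈ 0.4807ℏ; θ(m_l=-3) ≈ 117.58°; L_z,max = 6ℏ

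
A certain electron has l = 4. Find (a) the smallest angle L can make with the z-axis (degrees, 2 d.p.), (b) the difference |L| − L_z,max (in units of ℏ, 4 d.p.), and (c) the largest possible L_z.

cos θ_min = 4/√20, so θ_min ≈ 26.57°.
|L| − L_z,max = (2√5 − 4)ℏ ≈ 0.4721ℏ.
L_z,max = lℏ = 4ℏ.

θ_min ≈ 26.57°; |L|−L_z,max ≈ 0.4721ℏ; L_z,max = 4ℏ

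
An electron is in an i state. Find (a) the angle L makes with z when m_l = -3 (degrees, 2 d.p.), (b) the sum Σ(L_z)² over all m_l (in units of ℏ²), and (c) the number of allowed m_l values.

An i state has l = 6.
For m_l = -3: cos θ = -3/√42, θ ≈ 117.58°.
Σ m_l² = 182, so Σ(L_z)² = 182 ℏ².
There are 2l+1 = 13 values of m_l.

θ(m_l=-3) ≈ 117.58°; Σ(L_z)² = 182 ℏ²; 13 values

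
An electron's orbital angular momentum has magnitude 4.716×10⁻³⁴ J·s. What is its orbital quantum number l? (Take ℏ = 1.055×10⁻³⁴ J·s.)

|L|/ℏ = (4.716×10⁻³⁴)/(1.055×10⁻³⁴) ≈ 4.470.
(|L|/ℏ)² = l(l+1) ≈ 19.98 ⇒ l = 4.

l = 4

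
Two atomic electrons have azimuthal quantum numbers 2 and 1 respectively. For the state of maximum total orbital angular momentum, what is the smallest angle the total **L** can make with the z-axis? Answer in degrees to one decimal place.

θ_min ≈ 30.0°

L runs from |2 − 1| = 1 to 2 + 1 = 3.
So L can be 1, 2, 3.
The maximum is L = 3, with |L_tot| = ℏ√(3·4) = 2√3 ℏ.
The minimum angle with z is arccos(3/√12) ≈ 30.0°.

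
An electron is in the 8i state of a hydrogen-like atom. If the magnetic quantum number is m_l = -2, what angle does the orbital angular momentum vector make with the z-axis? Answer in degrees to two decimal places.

θ ≈ 107.98°

8i means n = 8, l = 6.
|L| = √(l(l+1)) ℏ = √42 ℏ.
L_z = m_l ℏ = −2ℏ.
cos θ = L_z/|L| = -2/√42, so θ ≈ 107.98°.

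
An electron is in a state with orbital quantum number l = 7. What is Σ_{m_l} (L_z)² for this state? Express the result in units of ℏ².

m_l runs from −7 to 7, i.e. {-7, -6, -5, -4, -3, -2, -1, 0, 1, 2, 3, 4, 5, 6, 7}.
Σ m_l² = l(l+1)(2l+1)/3 = 7·8·15/3 = 280.

Σ(L_z)² = 280 ℏ²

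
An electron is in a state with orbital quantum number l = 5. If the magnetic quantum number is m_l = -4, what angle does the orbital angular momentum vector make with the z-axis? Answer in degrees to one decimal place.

θ ≈ 136.9°

|L|² = l(l+1)ℏ² = 30ℏ², so |L| = √30 ℏ.
L_z = m_l ℏ = −4ℏ.
cos θ = L_z/|L| = -4/√30, so θ ≈ 136.9°.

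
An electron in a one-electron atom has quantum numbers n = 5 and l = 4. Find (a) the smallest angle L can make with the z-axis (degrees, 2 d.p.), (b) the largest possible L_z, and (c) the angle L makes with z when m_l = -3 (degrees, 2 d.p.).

cos θ_min = 4/√20, so θ_min ≈ 26.57°.
L_z,max = lℏ = 4ℏ.
For m_l = -3: cos θ = -3/√20, θ ≈ 132.13°.

θ_min ≈ 26.57°; L_z,max = 4ℏ; θ(m_l=-3) ≈ 132.13°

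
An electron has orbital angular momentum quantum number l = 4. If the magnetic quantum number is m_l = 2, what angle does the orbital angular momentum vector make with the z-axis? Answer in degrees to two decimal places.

θ ≈ 63.43°

|L| = ℏ√(l(l+1)) = 2√5 ℏ.
L_z = m_l ℏ = 2ℏ.
cos θ = L_z/|L| = 2/√20, so θ ≈ 63.43°.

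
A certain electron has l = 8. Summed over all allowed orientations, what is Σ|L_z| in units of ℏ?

m_l runs from −8 to 8, i.e. {-8, -7, -6, -5, -4, -3, -2, -1, 0, 1, 2, 3, 4, 5, 6, 7, 8}.
Σ|m_l| = l(l+1) = 72.

Σ|L_z| = 72 ℏ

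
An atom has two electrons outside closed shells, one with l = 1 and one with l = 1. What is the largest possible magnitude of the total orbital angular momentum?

The total orbital quantum number L ranges from |l₁ − l₂| to l₁ + l₂ in integer steps.
Allowed values: L = 0, 1, 2.
The largest magnitude corresponds to L = 2: |L_tot| = ℏ√(2·3) = √6 ℏ.

|L_tot|_max = √6 ℏ ≈ 2.449ℏ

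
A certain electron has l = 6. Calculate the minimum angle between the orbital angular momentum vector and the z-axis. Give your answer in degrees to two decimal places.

|L| = ℏ√(l(l+1)) = √42 ℏ.
The smallest angle corresponds to the largest L_z, i.e. m_l = l = 6, giving L_z = 6ℏ.
cos θ_min = 6/√42, so θ_min ≈ 22.21°.

θ_min ≈ 22.21°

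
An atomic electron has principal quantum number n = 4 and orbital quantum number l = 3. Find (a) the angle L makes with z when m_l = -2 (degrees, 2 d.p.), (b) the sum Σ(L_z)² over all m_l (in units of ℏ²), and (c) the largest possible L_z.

θ(m_l=-2) ≈ 125.26°; Σ(L_z)² = 28 ℏ²; L_z,max = 3ℏ

For m_l = -2: cos θ = -2/√12, θ ≈ 125.26°.
Σ m_l² = 28, so Σ(L_z)² = 28 ℏ².
L_z,max = lℏ = 3ℏ.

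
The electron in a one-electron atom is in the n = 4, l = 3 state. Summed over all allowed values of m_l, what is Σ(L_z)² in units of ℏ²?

The allowed m_l values are -3, -2, -1, 0, 1, 2, 3.
Σ m_l² = l(l+1)(2l+1)/3 = 3·4·7/3 = 28.

Σ(L_z)² = 28 ℏ²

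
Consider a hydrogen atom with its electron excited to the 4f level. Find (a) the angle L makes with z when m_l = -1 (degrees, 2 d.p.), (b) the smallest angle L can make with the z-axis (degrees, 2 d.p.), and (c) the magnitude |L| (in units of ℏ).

The 4f level has l = 3.
For m_l = -1: cos θ = -1/√12, θ ≈ 106.78°.
cos θ_min = 3/√12, so θ_min ≈ 30.00°.
|L| = ℏ√(3·4) = 2√3 ℏ ≈ 3.464ℏ.

θ(m_l=-1) ≈ 106.78°; θ_min ≈ 30.00°; |L| = 2√3 ℏ ≈ 3.464ℏ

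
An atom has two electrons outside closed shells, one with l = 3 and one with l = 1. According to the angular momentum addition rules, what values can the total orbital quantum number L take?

L runs from |3 − 1| = 2 to 3 + 1 = 4.
Allowed values: L = 2, 3, 4.

L = 2, 3, 4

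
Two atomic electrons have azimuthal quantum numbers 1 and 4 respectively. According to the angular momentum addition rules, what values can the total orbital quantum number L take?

L = 3, 4, 5

By the triangle rule, |l₁ − l₂| ≤ L ≤ l₁ + l₂.
L ∈ {3, 4, 5}.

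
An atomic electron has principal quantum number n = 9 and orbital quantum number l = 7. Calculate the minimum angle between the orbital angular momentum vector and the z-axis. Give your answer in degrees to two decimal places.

θ_min ≈ 20.70°

|L| = √(l(l+1)) ℏ = 2√14 ℏ.
The smallest angle corresponds to the largest L_z, i.e. m_l = l = 7, giving L_z = 7ℏ.
cos θ_min = 7/√56, so θ_min ≈ 20.70°.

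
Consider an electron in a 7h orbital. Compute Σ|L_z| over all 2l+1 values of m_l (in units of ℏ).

7h means n = 7, l = 5.
m_l runs from −5 to 5, i.e. {-5, -4, -3, -2, -1, 0, 1, 2, 3, 4, 5}.
Σ|m_l| = 2·5(5+1)/2 = 30.

Σ|L_z| = 30 ℏ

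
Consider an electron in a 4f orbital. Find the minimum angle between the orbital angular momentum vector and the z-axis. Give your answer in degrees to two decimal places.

θ_min ≈ 30.00°

For 4f, l = 3.
|L|² = l(l+1)ℏ² = 12ℏ², so |L| = 2√3 ℏ.
The smallest angle corresponds to the largest L_z, i.e. m_l = l = 3, giving L_z = 3ℏ.
cos θ_min = 3/√12, so θ_min ≈ 30.00°.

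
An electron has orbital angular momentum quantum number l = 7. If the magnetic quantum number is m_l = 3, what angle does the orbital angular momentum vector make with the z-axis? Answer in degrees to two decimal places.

|L|² = l(l+1)ℏ² = 56ℏ², so |L| = 2√14 ℏ.
L_z = m_l ℏ = 3ℏ.
cos θ = L_z/|L| = 3/√56, so θ ≈ 66.37°.

θ ≈ 66.37°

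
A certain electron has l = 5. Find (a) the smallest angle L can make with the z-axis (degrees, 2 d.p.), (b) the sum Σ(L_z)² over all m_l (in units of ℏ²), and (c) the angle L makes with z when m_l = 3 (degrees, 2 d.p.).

cos θ_min = 5/√30, so θ_min ≈ 24.09°.
Σ m_l² = 110, so Σ(L_z)² = 110 ℏ².
For m_l = 3: cos θ = 3/√30, θ ≈ 56.79°.

θ_min ≈ 24.09°; Σ(L_z)² = 110 ℏ²; θ(m_l=3) ≈ 56.79°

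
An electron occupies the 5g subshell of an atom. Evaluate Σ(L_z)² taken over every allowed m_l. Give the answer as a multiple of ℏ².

5g means n = 5, l = 4.
The allowed m_l values are -4, -3, -2, -1, 0, 1, 2, 3, 4.
Summing m² from −4 to 4: Σ m_l² = 60.

Σ(L_z)² = 60 ℏ²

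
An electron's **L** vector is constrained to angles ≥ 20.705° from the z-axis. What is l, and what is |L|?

cos θ_min = l/√(l(l+1)) = √(l/(l+1)), so l/(l+1) = cos²(20.705°) = 0.8750.
Thus l = 0.8750/(1 − 0.8750) ≈ 7.
Then |L| = ℏ√(7·8) = 2√14 ℏ.

l = 7, |L| = 2√14 ℏ ≈ 7.483ℏ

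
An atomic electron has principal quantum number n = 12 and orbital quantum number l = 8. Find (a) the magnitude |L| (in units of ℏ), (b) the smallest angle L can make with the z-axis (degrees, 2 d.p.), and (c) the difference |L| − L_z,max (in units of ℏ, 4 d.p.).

|L| = 6√2 ℏ ≈ 8.485ℏ; θ_min ≈ 19.47°; |L|−L_z,max ≈ 0.4853ℏ

|L| = ℏ√(8·9) = 6√2 ℏ ≈ 8.485ℏ.
cos θ_min = 8/√72, so θ_min ≈ 19.47°.
|L| − L_z,max = (6√2 − 8)ℏ ≈ 0.4853ℏ.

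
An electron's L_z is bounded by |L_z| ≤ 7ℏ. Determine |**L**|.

The maximum L_z equals lℏ, giving l = 7.
|L| = √(l(l+1)) ℏ = 2√14 ℏ.

|L| = 2√14 ℏ ≈ 7.483ℏ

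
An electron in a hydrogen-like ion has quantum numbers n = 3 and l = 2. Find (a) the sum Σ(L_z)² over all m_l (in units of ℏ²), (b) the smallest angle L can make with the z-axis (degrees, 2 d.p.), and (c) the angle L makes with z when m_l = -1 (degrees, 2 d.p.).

Σ(L_z)² = 10 ℏ²; θ_min ≈ 35.26°; θ(m_l=-1) ≈ 114.09°

Σ m_l² = 10, so Σ(L_z)² = 10 ℏ².
cos θ_min = 2/√6, so θ_min ≈ 35.26°.
For m_l = -1: cos θ = -1/√6, θ ≈ 114.09°.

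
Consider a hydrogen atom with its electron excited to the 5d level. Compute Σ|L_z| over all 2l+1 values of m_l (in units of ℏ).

Σ|L_z| = 6 ℏ

The 5d level has l = 2.
m_l ∈ {-2, -1, 0, 1, 2}.
Σ|m_l| = l(l+1) = 6.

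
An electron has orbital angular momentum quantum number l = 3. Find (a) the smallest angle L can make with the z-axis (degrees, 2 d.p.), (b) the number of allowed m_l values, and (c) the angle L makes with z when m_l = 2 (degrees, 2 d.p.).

cos θ_min = 3/√12, so θ_min ≈ 30.00°.
There are 2l+1 = 7 values of m_l.
For m_l = 2: cos θ = 2/√12, θ ≈ 54.74°.

θ_min ≈ 30.00°; 7 values; θ(m_l=2) ≈ 54.74°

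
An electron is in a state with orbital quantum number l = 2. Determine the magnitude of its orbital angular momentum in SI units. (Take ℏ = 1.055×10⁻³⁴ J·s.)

|L| = 2.584×10⁻³⁴ J·s

|L| = ℏ√(l(l+1)) = ℏ√(2·3) = √6 ℏ
Numerically, |L| = 2.449 × (1.055×10⁻³⁴ J·s) = 2.584×10⁻³⁴ J·s.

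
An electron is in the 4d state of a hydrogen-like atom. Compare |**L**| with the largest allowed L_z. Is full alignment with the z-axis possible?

For 4d, l = 2.
|L| = √6 ℏ ≈ 2.4495ℏ, while L_z,max = lℏ = 2ℏ.
Since |L| > L_z,max, the vector can never point exactly along z; the closest it comes is θ_min = arccos(2/√6) ≈ 35.3°.

No: L_z,max = 2ℏ < |L| = √6 ℏ ≈ 2.449ℏ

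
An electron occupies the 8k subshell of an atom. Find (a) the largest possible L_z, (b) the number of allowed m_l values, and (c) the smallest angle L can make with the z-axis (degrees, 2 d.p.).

L_z,max = 7ℏ; 15 values; θ_min ≈ 20.70°

For 8k, l = 7.
L_z,max = lℏ = 7ℏ.
There are 2l+1 = 15 values of m_l.
cos θ_min = 7/√56, so θ_min ≈ 20.70°.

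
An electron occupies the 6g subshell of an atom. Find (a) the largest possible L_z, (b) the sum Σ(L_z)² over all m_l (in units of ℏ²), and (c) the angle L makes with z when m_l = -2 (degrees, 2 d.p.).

L_z,max = 4ℏ; Σ(L_z)² = 60 ℏ²; θ(m_l=-2) ≈ 116.57°

The 6g subshell has l = 4.
L_z,max = lℏ = 4ℏ.
Σ m_l² = 60, so Σ(L_z)² = 60 ℏ².
For m_l = -2: cos θ = -2/√20, θ ≈ 116.57°.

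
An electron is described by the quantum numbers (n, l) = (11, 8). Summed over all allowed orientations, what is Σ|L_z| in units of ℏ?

Σ|L_z| = 72 ℏ

m_l runs from −8 to 8, i.e. {-8, -7, -6, -5, -4, -3, -2, -1, 0, 1, 2, 3, 4, 5, 6, 7, 8}.
Σ|m_l| = l(l+1) = 72.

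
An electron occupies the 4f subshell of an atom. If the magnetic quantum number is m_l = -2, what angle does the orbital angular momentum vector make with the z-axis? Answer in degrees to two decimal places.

For 4f, l = 3.
|L| = ℏ√(l(l+1)) = 2√3 ℏ.
L_z = m_l ℏ = −2ℏ.
cos θ = L_z/|L| = -2/√12, so θ ≈ 125.26°.

θ ≈ 125.26°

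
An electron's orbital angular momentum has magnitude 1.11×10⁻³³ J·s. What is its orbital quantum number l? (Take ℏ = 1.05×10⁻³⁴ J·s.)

l = 10

In units of ℏ, |L| ≈ 10.571.
(|L|/ℏ)² = l(l+1) ≈ 111.76 ⇒ l = 10.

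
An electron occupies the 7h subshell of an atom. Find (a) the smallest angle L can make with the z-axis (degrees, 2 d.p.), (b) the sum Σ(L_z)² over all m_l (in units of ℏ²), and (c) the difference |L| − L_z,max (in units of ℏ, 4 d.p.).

θ_min ≈ 24.09°; Σ(L_z)² = 110 ℏ²; |L|−L_z,max ≈ 0.4772ℏ

The 7h subshell has l = 5.
cos θ_min = 5/√30, so θ_min ≈ 24.09°.
Σ m_l² = 110, so Σ(L_z)² = 110 ℏ².
|L| − L_z,max = (√30 − 5)ℏ ≈ 0.4772ℏ.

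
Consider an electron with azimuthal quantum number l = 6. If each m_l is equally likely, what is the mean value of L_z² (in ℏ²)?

m_l ∈ {-6, -5, -4, -3, -2, -1, 0, 1, 2, 3, 4, 5, 6}.
⟨L_z²⟩ = ℏ²·(Σ m_l²)/(2l+1) = ℏ²·182/13 = 14ℏ².

⟨L_z²⟩ = 14 ℏ²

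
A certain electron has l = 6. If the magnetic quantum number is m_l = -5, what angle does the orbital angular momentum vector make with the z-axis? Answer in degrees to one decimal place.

θ ≈ 140.5°

|L| = ℏ√(l(l+1)) = √42 ℏ.
L_z = m_l ℏ = −5ℏ.
cos θ = L_z/|L| = -5/√42, so θ ≈ 140.5°.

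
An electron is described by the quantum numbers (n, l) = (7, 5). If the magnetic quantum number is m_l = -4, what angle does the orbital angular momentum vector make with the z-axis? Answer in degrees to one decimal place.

|L| = √(l(l+1)) ℏ = √30 ℏ.
L_z = m_l ℏ = −4ℏ.
cos θ = L_z/|L| = -4/√30, so θ ≈ 136.9°.

θ ≈ 136.9°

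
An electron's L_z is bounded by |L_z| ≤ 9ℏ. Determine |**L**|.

|L| = 3√10 ℏ ≈ 9.487ℏ

The maximum L_z equals lℏ, giving l = 9.
|L| = ℏ√(l(l+1)) = 3√10 ℏ.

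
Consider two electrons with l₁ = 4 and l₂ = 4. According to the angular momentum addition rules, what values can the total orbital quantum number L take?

L = 0, 1, 2, 3, 4, 5, 6, 7, 8

Angular momentum addition gives L = |l₁ − l₂|, …, l₁ + l₂.
L ∈ {0, 1, 2, 3, 4, 5, 6, 7, 8}.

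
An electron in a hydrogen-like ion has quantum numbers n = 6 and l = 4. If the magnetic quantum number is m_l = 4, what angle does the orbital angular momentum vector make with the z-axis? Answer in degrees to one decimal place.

θ ≈ 26.6°

|L|² = l(l+1)ℏ² = 20ℏ², so |L| = 2√5 ℏ.
L_z = m_l ℏ = 4ℏ.
cos θ = L_z/|L| = 4/√20, so θ ≈ 26.6°.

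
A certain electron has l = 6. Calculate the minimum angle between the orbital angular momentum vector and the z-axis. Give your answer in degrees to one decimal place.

θ_min ≈ 22.2°

|L|² = l(l+1)ℏ² = 42ℏ², so |L| = √42 ℏ.
The smallest angle corresponds to the largest L_z, i.e. m_l = l = 6, giving L_z = 6ℏ.
cos θ_min = 6/√42, so θ_min ≈ 22.2°.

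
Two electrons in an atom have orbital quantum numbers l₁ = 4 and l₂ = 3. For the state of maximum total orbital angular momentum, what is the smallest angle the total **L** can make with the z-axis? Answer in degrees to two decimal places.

L runs from |4 − 3| = 1 to 4 + 3 = 7.
L ∈ {1, 2, 3, 4, 5, 6, 7}.
The maximum is L = 7, with |L_tot| = ℏ√(7·8) = 2√14 ℏ.
The minimum angle with z is arccos(7/√56) ≈ 20.70°.

θ_min ≈ 20.70°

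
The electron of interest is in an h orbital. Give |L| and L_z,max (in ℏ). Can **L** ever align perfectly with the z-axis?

The letter h corresponds to l = 5.
|L| = √30 ℏ ≈ 5.4772ℏ, while L_z,max = lℏ = 5ℏ.
Since |L| > L_z,max, the vector can never point exactly along z; the closest it comes is θ_min = arccos(5/√30) ≈ 24.1°.

No: L_z,max = 5ℏ < |L| = √30 ℏ ≈ 5.477ℏ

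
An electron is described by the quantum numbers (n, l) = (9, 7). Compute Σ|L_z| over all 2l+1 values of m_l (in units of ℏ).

The allowed m_l values are -7, -6, -5, -4, -3, -2, -1, 0, 1, 2, 3, 4, 5, 6, 7.
Σ|m_l| = l(l+1) = 56.

Σ|L_z| = 56 ℏ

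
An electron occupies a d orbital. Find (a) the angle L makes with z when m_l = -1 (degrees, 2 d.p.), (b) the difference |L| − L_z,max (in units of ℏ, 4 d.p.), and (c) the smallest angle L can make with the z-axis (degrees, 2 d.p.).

θ(m_l=-1) ≈ 114.09°; |L|−L_z,max ≈ 0.4495ℏ; θ_min ≈ 35.26°

A d state has l = 2.
For m_l = -1: cos θ = -1/√6, θ ≈ 114.09°.
|L| − L_z,max = (√6 − 2)ℏ ≈ 0.4495ℏ.
cos θ_min = 2/√6, so θ_min ≈ 35.26°.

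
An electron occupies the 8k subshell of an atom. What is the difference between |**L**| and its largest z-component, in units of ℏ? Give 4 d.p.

The 8k subshell has l = 7.
|L| = 2√14 ℏ ≈ 7.4833ℏ, while L_z,max = lℏ = 7ℏ.
The difference is (2√14 − 7)ℏ ≈ 0.4833ℏ.

|L| − L_z,max ≈ 0.4833ℏ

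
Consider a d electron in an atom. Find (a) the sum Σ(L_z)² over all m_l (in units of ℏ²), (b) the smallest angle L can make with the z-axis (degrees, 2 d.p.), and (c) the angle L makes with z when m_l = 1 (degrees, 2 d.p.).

The letter d corresponds to l = 2.
Σ m_l² = 10, so Σ(L_z)² = 10 ℏ².
cos θ_min = 2/√6, so θ_min ≈ 35.26°.
For m_l = 1: cos θ = 1/√6, θ ≈ 65.91°.

Σ(L_z)² = 10 ℏ²; θ_min ≈ 35.26°; θ(m_l=1) ≈ 65.91°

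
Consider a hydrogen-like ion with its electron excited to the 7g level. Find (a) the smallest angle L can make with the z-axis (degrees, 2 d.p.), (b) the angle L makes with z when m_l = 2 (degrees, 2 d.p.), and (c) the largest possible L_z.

The 7g level has l = 4.
cos θ_min = 4/√20, so θ_min ≈ 26.57°.
For m_l = 2: cos θ = 2/√20, θ ≈ 63.43°.
L_z,max = lℏ = 4ℏ.

θ_min ≈ 26.57°; θ(m_l=2) ≈ 63.43°; L_z,max = 4ℏ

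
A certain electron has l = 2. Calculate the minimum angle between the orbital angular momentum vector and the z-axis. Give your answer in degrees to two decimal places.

|L|² = l(l+1)ℏ² = 6ℏ², so |L| = √6 ℏ.
The smallest angle corresponds to the largest L_z, i.e. m_l = l = 2, giving L_z = 2ℏ.
cos θ_min = 2/√6, so θ_min ≈ 35.26°.

θ_min ≈ 35.26°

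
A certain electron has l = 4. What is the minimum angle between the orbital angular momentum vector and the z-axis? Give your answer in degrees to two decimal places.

|L| = ℏ√(l(l+1)) = 2√5 ℏ.
The smallest angle corresponds to the largest L_z, i.e. m_l = l = 4, giving L_z = 4ℏ.
cos θ_min = 4/√20, so θ_min ≈ 26.57°.

θ_min ≈ 26.57°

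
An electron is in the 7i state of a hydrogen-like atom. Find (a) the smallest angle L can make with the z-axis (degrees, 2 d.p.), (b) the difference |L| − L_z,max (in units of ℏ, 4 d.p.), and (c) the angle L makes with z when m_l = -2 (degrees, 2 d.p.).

7i means n = 7, l = 6.
cos θ_min = 6/√42, so θ_min ≈ 22.21°.
|L| − L_z,max = (√42 − 6)ℏ ≈ 0.4807ℏ.
For m_l = -2: cos θ = -2/√42, θ ≈ 107.98°.

θ_min ≈ 22.21°; |L|−L_z,max ≈ 0.4807ℏ; θ(m_l=-2) ≈ 107.98°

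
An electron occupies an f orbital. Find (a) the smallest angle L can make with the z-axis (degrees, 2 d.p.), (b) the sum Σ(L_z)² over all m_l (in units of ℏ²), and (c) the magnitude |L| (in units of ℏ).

An f state has l = 3.
cos θ_min = 3/√12, so θ_min ≈ 30.00°.
Σ m_l² = 28, so Σ(L_z)² = 28 ℏ².
|L| = ℏ√(3·4) = 2√3 ℏ ≈ 3.464ℏ.

θ_min ≈ 30.00°; Σ(L_z)² = 28 ℏ²; |L| = 2√3 ℏ ≈ 3.464ℏ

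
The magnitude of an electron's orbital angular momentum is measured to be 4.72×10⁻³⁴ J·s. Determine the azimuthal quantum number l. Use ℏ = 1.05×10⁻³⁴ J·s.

l = 4

In units of ℏ, |L| ≈ 4.495.
l(l+1) ≈ 4.495² ≈ 20.21, so l = 4.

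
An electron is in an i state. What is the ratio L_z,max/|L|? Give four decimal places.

L_z,max/|L| = 0.9258

I corresponds to l = 6.
|L| = √42 ℏ ≈ 6.4807ℏ, while L_z,max = lℏ = 6ℏ.
L_z,max/|L| = 6/√42 = 0.9258.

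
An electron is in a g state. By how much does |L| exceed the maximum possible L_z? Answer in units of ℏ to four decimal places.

|L| − L_z,max ≈ 0.4721ℏ

For a g orbital, l = 4.
|L| = 2√5 ℏ ≈ 4.4721ℏ, while L_z,max = lℏ = 4ℏ.
The difference is (2√5 − 4)ℏ ≈ 0.4721ℏ.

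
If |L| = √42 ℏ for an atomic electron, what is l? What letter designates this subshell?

Since |L|² = l(l+1)ℏ², l(l+1) = 42.
The positive root is l = 6.

l = 6 (i orbital)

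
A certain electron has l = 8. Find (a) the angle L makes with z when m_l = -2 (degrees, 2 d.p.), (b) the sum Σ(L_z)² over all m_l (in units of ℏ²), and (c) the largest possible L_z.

For m_l = -2: cos θ = -2/√72, θ ≈ 103.63°.
Σ m_l² = 408, so Σ(L_z)² = 408 ℏ².
L_z,max = lℏ = 8ℏ.

θ(m_l=-2) ≈ 103.63°; Σ(L_z)² = 408 ℏ²; L_z,max = 8ℏ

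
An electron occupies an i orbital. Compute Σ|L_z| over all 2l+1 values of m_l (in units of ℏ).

Σ|L_z| = 42 ℏ

An i state has l = 6.
The allowed m_l values are -6, -5, -4, -3, -2, -1, 0, 1, 2, 3, 4, 5, 6.
Σ|m_l| = l(l+1) = 42.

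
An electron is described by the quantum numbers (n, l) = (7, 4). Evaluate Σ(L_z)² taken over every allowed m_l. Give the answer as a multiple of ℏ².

m_l runs from −4 to 4, i.e. {-4, -3, -2, -1, 0, 1, 2, 3, 4}.
Σ m_l² = l(l+1)(2l+1)/3 = 4·5·9/3 = 60.

Σ(L_z)² = 60 ℏ²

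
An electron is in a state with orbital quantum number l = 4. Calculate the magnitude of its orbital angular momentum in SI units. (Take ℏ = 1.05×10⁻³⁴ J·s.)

|L| = ℏ√(l(l+1)) = ℏ√(4·5) = 2√5 ℏ
Numerically, |L| = 4.472 × (1.05×10⁻³⁴ J·s) = 4.70×10⁻³⁴ J·s.

|L| = 4.70×10⁻³⁴ J·s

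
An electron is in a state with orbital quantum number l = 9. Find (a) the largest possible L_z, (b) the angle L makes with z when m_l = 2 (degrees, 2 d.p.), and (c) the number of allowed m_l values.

L_z,max = lℏ = 9ℏ.
For m_l = 2: cos θ = 2/√90, θ ≈ 77.83°.
There are 2l+1 = 19 values of m_l.

L_z,max = 9ℏ; θ(m_l=2) ≈ 77.83°; 19 values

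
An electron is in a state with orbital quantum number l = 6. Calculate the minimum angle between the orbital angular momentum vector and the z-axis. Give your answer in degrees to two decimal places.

|L|² = l(l+1)ℏ² = 42ℏ², so |L| = √42 ℏ.
The smallest angle corresponds to the largest L_z, i.e. m_l = l = 6, giving L_z = 6ℏ.
cos θ_min = 6/√42, so θ_min ≈ 22.21°.

θ_min ≈ 22.21°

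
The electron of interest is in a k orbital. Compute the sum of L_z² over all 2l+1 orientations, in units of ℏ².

For a k orbital, l = 7.
m_l runs from −7 to 7, i.e. {-7, -6, -5, -4, -3, -2, -1, 0, 1, 2, 3, 4, 5, 6, 7}.
Σ m_l² = l(l+1)(2l+1)/3 = 7·8·15/3 = 280.

Σ(L_z)² = 280 ℏ²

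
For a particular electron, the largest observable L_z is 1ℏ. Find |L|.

The maximum L_z equals lℏ, giving l = 1.
|L| = √(l(l+1)) ℏ = √2 ℏ.

|L| = √2 ℏ ≈ 1.414ℏ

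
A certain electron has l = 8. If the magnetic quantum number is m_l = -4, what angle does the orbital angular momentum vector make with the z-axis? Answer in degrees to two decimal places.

|L| = √(l(l+1)) ℏ = 6√2 ℏ.
L_z = m_l ℏ = −4ℏ.
cos θ = L_z/|L| = -4/√72, so θ ≈ 118.13°.

θ ≈ 118.13°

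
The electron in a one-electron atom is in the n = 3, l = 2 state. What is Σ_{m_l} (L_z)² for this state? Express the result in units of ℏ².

Σ(L_z)² = 10 ℏ²

The allowed m_l values are -2, -1, 0, 1, 2.
Σ m_l² = 2·(1 + 4) = 10.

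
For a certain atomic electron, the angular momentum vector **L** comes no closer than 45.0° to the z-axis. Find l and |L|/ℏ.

At minimum angle, m_l = l, so cos θ = l/√(l(l+1)); cos²θ = l/(l+1) = 0.5000.
Thus l = 0.5000/(1 − 0.5000) ≈ 1.
Then |L| = ℏ√(1·2) = √2 ℏ.

l = 1, |L| = √2 ℏ ≈ 1.414ℏ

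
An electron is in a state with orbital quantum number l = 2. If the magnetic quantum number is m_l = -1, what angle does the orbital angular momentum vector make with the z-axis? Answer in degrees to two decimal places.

θ ≈ 114.09°

|L| = √(l(l+1)) ℏ = √6 ℏ.
L_z = m_l ℏ = −1ℏ.
cos θ = L_z/|L| = -1/√6, so θ ≈ 114.09°.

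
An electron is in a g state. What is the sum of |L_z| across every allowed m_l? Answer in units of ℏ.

Σ|L_z| = 20 ℏ

G corresponds to l = 4.
The allowed m_l values are -4, -3, -2, -1, 0, 1, 2, 3, 4.
Σ|m_l| = l(l+1) = 20.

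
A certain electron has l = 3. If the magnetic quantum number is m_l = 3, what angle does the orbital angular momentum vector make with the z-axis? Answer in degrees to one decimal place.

θ ≈ 30.0°

|L| = ℏ√(l(l+1)) = 2√3 ℏ.
L_z = m_l ℏ = 3ℏ.
cos θ = L_z/|L| = 3/√12, so θ ≈ 30.0°.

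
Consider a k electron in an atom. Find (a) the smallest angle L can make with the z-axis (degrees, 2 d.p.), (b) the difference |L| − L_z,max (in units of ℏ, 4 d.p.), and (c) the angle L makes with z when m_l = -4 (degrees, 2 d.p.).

θ_min ≈ 20.70°; |L|−L_z,max ≈ 0.4833ℏ; θ(m_l=-4) ≈ 122.31°

For a k orbital, l = 7.
cos θ_min = 7/√56, so θ_min ≈ 20.70°.
|L| − L_z,max = (2√14 − 7)ℏ ≈ 0.4833ℏ.
For m_l = -4: cos θ = -4/√56, θ ≈ 122.31°.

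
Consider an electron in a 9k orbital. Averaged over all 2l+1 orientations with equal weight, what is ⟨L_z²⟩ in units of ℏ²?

⟨L_z²⟩ = 18.67 ℏ²

9k means n = 9, l = 7.
m_l runs from −7 to 7, i.e. {-7, -6, -5, -4, -3, -2, -1, 0, 1, 2, 3, 4, 5, 6, 7}.
Average of L_z² over 15 states: 280/15 ℏ² = 18.67 ℏ².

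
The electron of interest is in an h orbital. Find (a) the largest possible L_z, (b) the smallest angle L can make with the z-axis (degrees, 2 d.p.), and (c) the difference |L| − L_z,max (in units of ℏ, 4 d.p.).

An h state has l = 5.
L_z,max = lℏ = 5ℏ.
cos θ_min = 5/√30, so θ_min ≈ 24.09°.
|L| − L_z,max = (√30 − 5)ℏ ≈ 0.4772ℏ.

L_z,max = 5ℏ; θ_min ≈ 24.09°; |L|−L_z,max ≈ 0.4772ℏ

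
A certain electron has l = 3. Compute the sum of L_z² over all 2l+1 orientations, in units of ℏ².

Σ(L_z)² = 28 ℏ²

The allowed m_l values are -3, -2, -1, 0, 1, 2, 3.
Σ m_l² = l(l+1)(2l+1)/3 = 3·4·7/3 = 28.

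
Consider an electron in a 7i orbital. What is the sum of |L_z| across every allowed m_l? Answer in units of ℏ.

7i means n = 7, l = 6.
The allowed m_l values are -6, -5, -4, -3, -2, -1, 0, 1, 2, 3, 4, 5, 6.
Σ|m_l| = 2(1+2+…+6) = 42.

Σ|L_z| = 42 ℏ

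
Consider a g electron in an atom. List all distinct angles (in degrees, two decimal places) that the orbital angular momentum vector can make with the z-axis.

For a g orbital, l = 4.
|L| = ℏ√(l(l+1)) = 2√5 ℏ.
cos θ = m_l/√20 for each m_l ∈ {-4, -3, -2, -1, 0, 1, 2, 3, 4}.

θ ∈ {26.57°, 47.87°, 63.43°, 77.08°, 90.00°, 102.92°, 116.57°, 132.13°, 153.43°}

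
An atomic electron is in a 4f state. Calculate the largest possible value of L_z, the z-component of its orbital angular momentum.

L_z,max = 3ℏ

The 4f subshell has l = 3.
L_z = m_l ℏ with m_l ∈ {−3, …, 3}; the maximum is m_l = 3.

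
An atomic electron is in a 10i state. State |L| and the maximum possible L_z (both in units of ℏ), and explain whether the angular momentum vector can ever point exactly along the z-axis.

No: L_z,max = 6ℏ < |L| = √42 ℏ ≈ 6.481ℏ

The 10i subshell has l = 6.
|L| = √42 ℏ ≈ 6.4807ℏ, while L_z,max = lℏ = 6ℏ.
Since |L| > L_z,max, the vector can never point exactly along z; the closest it comes is θ_min = arccos(6/√42) ≈ 22.2°.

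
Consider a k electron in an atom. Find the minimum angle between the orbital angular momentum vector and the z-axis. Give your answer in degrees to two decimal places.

θ_min ≈ 20.70°

A k state has l = 7.
|L| = ℏ√(l(l+1)) = 2√14 ℏ.
The smallest angle corresponds to the largest L_z, i.e. m_l = l = 7, giving L_z = 7ℏ.
cos θ_min = 7/√56, so θ_min ≈ 20.70°.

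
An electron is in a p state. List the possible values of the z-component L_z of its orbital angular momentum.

A p state has l = 1.
L_z = m_l ℏ with m_l ranging from −l to +l in integer steps.
For l = 1: m_l ∈ {-1, 0, 1}.

L_z ∈ {−ℏ, 0, ℏ}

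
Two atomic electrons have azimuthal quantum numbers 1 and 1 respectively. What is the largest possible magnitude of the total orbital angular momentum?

|L_tot|_max = √6 ℏ ≈ 2.449ℏ

L runs from |1 − 1| = 0 to 1 + 1 = 2.
L ∈ {0, 1, 2}.
The largest magnitude corresponds to L = 2: |L_tot| = ℏ√(2·3) = √6 ℏ.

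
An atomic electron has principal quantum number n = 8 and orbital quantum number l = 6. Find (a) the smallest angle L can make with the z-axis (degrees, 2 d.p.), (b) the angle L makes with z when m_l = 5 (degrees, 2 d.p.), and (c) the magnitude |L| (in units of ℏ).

cos θ_min = 6/√42, so θ_min ≈ 22.21°.
For m_l = 5: cos θ = 5/√42, θ ≈ 39.51°.
|L| = ℏ√(6·7) = √42 ℏ ≈ 6.481ℏ.

θ_min ≈ 22.21°; θ(m_l=5) ≈ 39.51°; |L| = √42 ℏ ≈ 6.481ℏ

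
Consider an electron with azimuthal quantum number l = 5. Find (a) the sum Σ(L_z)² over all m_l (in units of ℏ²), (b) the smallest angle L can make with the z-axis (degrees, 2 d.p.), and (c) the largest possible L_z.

Σ(L_z)² = 110 ℏ²; θ_min ≈ 24.09°; L_z,max = 5ℏ

Σ m_l² = 110, so Σ(L_z)² = 110 ℏ².
cos θ_min = 5/√30, so θ_min ≈ 24.09°.
L_z,max = lℏ = 5ℏ.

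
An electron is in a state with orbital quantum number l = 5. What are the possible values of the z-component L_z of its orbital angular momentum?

L_z ∈ {−5ℏ, −4ℏ, −3ℏ, −2ℏ, −ℏ, 0, ℏ, 2ℏ, 3ℏ, 4ℏ, 5ℏ}

L_z = m_l ℏ with m_l ranging from −l to +l in integer steps.
For l = 5: m_l ∈ {-5, -4, -3, -2, -1, 0, 1, 2, 3, 4, 5}.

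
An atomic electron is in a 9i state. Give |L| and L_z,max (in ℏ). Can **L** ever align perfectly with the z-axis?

For 9i, l = 6.
|L| = √42 ℏ ≈ 6.4807ℏ, while L_z,max = lℏ = 6ℏ.
Since |L| > L_z,max, the vector can never point exactly along z; the closest it comes is θ_min = arccos(6/√42) ≈ 22.2°.

No: L_z,max = 6ℏ < |L| = √42 ℏ ≈ 6.481ℏ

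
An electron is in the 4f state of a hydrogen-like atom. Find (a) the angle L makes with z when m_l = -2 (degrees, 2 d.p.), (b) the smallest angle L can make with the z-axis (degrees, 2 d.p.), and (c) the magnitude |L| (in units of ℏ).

4f means n = 4, l = 3.
For m_l = -2: cos θ = -2/√12, θ ≈ 125.26°.
cos θ_min = 3/√12, so θ_min ≈ 30.00°.
|L| = ℏ√(3·4) = 2√3 ℏ ≈ 3.464ℏ.

θ(m_l=-2) ≈ 125.26°; θ_min ≈ 30.00°; |L| = 2√3 ℏ ≈ 3.464ℏ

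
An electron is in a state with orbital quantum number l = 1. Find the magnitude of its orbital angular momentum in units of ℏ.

|L| = √2 ℏ ≈ 1.414ℏ

|L| = ℏ√(l(l+1)) = ℏ√(1·2) = √2 ℏ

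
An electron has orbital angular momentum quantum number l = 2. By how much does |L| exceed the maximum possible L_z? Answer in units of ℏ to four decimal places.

|L| = √6 ℏ ≈ 2.4495ℏ, while L_z,max = lℏ = 2ℏ.
The difference is (√6 − 2)ℏ ≈ 0.4495ℏ.

|L| − L_z,max ≈ 0.4495ℏ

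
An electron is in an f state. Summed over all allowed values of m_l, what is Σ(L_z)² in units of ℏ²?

Σ(L_z)² = 28 ℏ²

The letter f corresponds to l = 3.
The allowed m_l values are -3, -2, -1, 0, 1, 2, 3.
Σ m_l² = l(l+1)(2l+1)/3 = 3·4·7/3 = 28.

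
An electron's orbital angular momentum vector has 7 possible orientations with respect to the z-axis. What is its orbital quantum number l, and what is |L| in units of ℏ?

2l + 1 = 7 ⇒ l = 3.
Then |L| = √(l(l+1)) ℏ = 2√3 ℏ.

l = 3, |L| = 2√3 ℏ ≈ 3.464ℏ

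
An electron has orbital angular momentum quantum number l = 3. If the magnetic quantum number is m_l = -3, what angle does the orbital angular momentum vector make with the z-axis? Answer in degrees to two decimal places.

|L| = √(l(l+1)) ℏ = 2√3 ℏ.
L_z = m_l ℏ = −3ℏ.
cos θ = L_z/|L| = -3/√12, so θ ≈ 150.00°.

θ ≈ 150.00°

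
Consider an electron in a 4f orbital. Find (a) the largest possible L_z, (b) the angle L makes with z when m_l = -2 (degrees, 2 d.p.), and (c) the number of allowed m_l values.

L_z,max = 3ℏ; θ(m_l=-2) ≈ 125.26°; 7 values

4f means n = 4, l = 3.
L_z,max = lℏ = 3ℏ.
For m_l = -2: cos θ = -2/√12, θ ≈ 125.26°.
There are 2l+1 = 7 values of m_l.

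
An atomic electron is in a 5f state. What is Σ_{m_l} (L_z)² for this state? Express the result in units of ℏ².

For 5f, l = 3.
The allowed m_l values are -3, -2, -1, 0, 1, 2, 3.
Σ m_l² = 2·(1 + 4 + 9) = 28.

Σ(L_z)² = 28 ℏ²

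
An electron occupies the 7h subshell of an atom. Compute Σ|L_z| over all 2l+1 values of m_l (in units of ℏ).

7h means n = 7, l = 5.
m_l ∈ {-5, -4, -3, -2, -1, 0, 1, 2, 3, 4, 5}.
Σ|m_l| = 2·5(5+1)/2 = 30.

Σ|L_z| = 30 ℏ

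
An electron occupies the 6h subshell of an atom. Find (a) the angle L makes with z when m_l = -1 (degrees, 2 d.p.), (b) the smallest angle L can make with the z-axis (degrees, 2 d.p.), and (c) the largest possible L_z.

θ(m_l=-1) ≈ 100.52°; θ_min ≈ 24.09°; L_z,max = 5ℏ

For 6h, l = 5.
For m_l = -1: cos θ = -1/√30, θ ≈ 100.52°.
cos θ_min = 5/√30, so θ_min ≈ 24.09°.
L_z,max = lℏ = 5ℏ.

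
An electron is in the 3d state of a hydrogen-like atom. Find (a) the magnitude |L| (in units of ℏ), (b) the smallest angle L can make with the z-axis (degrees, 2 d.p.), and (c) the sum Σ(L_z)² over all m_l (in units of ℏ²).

The 3d subshell has l = 2.
|L| = ℏ√(2·3) = √6 ℏ ≈ 2.449ℏ.
cos θ_min = 2/√6, so θ_min ≈ 35.26°.
Σ m_l² = 10, so Σ(L_z)² = 10 ℏ².

|L| = √6 ℏ ≈ 2.449ℏ; θ_min ≈ 35.26°; Σ(L_z)² = 10 ℏ²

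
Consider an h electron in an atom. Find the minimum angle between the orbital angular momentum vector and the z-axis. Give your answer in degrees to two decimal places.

An h state has l = 5.
|L| = ℏ√(l(l+1)) = √30 ℏ.
The smallest angle corresponds to the largest L_z, i.e. m_l = l = 5, giving L_z = 5ℏ.
cos θ_min = 5/√30, so θ_min ≈ 24.09°.

θ_min ≈ 24.09°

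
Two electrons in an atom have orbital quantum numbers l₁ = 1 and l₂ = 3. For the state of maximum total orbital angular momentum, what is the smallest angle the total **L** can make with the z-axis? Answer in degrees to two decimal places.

By the triangle rule, |l₁ − l₂| ≤ L ≤ l₁ + l₂.
Allowed values: L = 2, 3, 4.
The maximum is L = 4, with |L_tot| = ℏ√(4·5) = 2√5 ℏ.
The minimum angle with z is arccos(4/√20) ≈ 26.57°.

θ_min ≈ 26.57°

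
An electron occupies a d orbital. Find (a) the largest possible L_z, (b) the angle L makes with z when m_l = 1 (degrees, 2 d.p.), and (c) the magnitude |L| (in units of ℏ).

L_z,max = 2ℏ; θ(m_l=1) ≈ 65.91°; |L| = √6 ℏ ≈ 2.449ℏ

The letter d corresponds to l = 2.
L_z,max = lℏ = 2ℏ.
For m_l = 1: cos θ = 1/√6, θ ≈ 65.91°.
|L| = ℏ√(2·3) = √6 ℏ ≈ 2.449ℏ.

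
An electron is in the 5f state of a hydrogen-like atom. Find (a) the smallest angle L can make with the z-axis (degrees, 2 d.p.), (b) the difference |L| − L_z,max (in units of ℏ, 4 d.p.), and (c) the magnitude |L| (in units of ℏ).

θ_min ≈ 30.00°; |L|−L_z,max ≈ 0.4641ℏ; |L| = 2√3 ℏ ≈ 3.464ℏ

5f means n = 5, l = 3.
cos θ_min = 3/√12, so θ_min ≈ 30.00°.
|L| − L_z,max = (2√3 − 3)ℏ ≈ 0.4641ℏ.
|L| = ℏ√(3·4) = 2√3 ℏ ≈ 3.464ℏ.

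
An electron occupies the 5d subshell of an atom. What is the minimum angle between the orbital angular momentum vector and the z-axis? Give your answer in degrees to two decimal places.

For 5d, l = 2.
|L|² = l(l+1)ℏ² = 6ℏ², so |L| = √6 ℏ.
The smallest angle corresponds to the largest L_z, i.e. m_l = l = 2, giving L_z = 2ℏ.
cos θ_min = 2/√6, so θ_min ≈ 35.26°.

θ_min ≈ 35.26°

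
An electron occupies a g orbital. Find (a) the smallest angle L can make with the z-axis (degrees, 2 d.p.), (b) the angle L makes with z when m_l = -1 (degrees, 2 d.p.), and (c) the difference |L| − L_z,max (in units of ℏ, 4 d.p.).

A g state has l = 4.
cos θ_min = 4/√20, so θ_min ≈ 26.57°.
For m_l = -1: cos θ = -1/√20, θ ≈ 102.92°.
|L| − L_z,max = (2√5 − 4)ℏ ≈ 0.4721ℏ.

θ_min ≈ 26.57°; θ(m_l=-1) ≈ 102.92°; |L|−L_z,max ≈ 0.4721ℏ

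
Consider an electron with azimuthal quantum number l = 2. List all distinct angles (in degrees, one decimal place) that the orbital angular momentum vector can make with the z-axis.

θ ∈ {35.3°, 65.9°, 90.0°, 114.1°, 144.7°}

|L| = ℏ√(l(l+1)) = √6 ℏ.
cos θ = m_l/√6 for each m_l ∈ {-2, -1, 0, 1, 2}.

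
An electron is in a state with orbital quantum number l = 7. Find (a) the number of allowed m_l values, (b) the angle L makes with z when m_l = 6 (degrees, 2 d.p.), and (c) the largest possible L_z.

15 values; θ(m_l=6) ≈ 36.70°; L_z,max = 7ℏ

There are 2l+1 = 15 values of m_l.
For m_l = 6: cos θ = 6/√56, θ ≈ 36.70°.
L_z,max = lℏ = 7ℏ.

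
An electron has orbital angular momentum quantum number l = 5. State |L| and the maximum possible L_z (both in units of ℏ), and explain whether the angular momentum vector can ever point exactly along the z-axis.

No: L_z,max = 5ℏ < |L| = √30 ℏ ≈ 5.477ℏ

|L| = √30 ℏ ≈ 5.4772ℏ, while L_z,max = lℏ = 5ℏ.
Since |L| > L_z,max, the vector can never point exactly along z; the closest it comes is θ_min = arccos(5/√30) ≈ 24.1°.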